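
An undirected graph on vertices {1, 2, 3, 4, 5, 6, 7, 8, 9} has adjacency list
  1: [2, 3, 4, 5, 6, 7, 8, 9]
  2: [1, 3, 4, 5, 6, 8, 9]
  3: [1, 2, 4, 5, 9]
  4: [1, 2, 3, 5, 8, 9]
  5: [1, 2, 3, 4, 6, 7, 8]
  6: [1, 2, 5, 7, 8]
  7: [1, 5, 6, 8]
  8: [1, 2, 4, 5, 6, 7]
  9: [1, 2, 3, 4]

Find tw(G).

A width-4 tree decomposition is:
Bags: B1 = {1, 2, 5, 6, 8}  B2 = {1, 2, 4, 5, 8}  B3 = {1, 2, 3, 4, 5}  B4 = {1, 5, 6, 7, 8}  B5 = {1, 2, 3, 4, 9}
Tree: B1–B2, B2–B3, B1–B4, B3–B5
Every bag has size at most 5, so the width is 5 − 1 = 4 and tw(G) ≤ 4. On the other hand G contains the 5-clique {1, 2, 4, 5, 8}. A clique must lie in a single bag of any decomposition, so no decomposition can have width below 4. The upper and lower bounds meet at 4, so that is the treewidth.

4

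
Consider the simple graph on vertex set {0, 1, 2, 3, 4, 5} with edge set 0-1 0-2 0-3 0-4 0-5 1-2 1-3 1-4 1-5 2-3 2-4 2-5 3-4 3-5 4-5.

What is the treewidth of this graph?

5

A width-5 tree decomposition is:
Bags: B1 = {0, 1, 2, 3, 4, 5}
Tree: (single bag)
With just one bag of size 6, the width is 6 − 1 = 5, so tw(G) ≤ 5. On the other hand G contains the 6-clique {0, 1, 2, 3, 4, 5}. A clique must lie in a single bag of any decomposition, so no decomposition can have width below 5. Therefore the treewidth is 5.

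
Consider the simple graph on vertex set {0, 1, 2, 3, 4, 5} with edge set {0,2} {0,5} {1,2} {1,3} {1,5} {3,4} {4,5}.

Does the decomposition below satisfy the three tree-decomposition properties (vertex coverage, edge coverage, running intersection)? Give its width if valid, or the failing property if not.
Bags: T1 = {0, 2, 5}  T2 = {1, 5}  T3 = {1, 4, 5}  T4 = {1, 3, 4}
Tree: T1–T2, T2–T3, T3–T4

A tree decomposition must satisfy three properties: every vertex lies in some bag; for every edge, both endpoints lie together in some bag; and for every vertex, the bags containing it form a connected subtree. Here edge (2,1) lies in no bag, so the decomposition is invalid.

No — edge (2,1) lies in no bag.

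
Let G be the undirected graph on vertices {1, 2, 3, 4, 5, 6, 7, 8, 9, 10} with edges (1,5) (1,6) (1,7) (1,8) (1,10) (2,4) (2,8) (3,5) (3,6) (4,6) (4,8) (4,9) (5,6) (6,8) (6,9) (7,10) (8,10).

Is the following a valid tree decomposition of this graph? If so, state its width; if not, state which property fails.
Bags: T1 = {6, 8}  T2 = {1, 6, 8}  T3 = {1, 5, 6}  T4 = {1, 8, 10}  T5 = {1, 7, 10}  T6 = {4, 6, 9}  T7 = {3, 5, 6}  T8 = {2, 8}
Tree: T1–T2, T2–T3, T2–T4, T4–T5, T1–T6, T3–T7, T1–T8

A tree decomposition must satisfy three properties: every vertex lies in some bag; for every edge, both endpoints lie together in some bag; and for every vertex, the bags containing it form a connected subtree. Here edge (4,8) lies in no bag, so the decomposition is invalid.

No — edge (4,8) lies in no bag.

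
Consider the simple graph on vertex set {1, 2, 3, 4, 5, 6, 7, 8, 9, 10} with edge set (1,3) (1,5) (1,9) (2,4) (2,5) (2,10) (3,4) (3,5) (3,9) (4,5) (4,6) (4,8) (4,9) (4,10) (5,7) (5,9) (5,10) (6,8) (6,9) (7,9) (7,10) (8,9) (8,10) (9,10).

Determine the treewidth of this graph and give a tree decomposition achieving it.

The largest bag has 4 vertices, giving width 3; this decomposition certifies tw(G) ≤ 3. On the other hand G contains the 4-clique {1, 3, 5, 9}. A clique must lie in a single bag of any decomposition, so no decomposition can have width below 3. Combining the bounds, tw(G) = 3.

Treewidth 3.
Bags: B1 = {4, 8, 9, 10}  B2 = {4, 6, 8, 9}  B3 = {4, 5, 9, 10}  B4 = {3, 4, 5, 9}  B5 = {1, 3, 5, 9}  B6 = {2, 4, 5, 10}  B7 = {5, 7, 9, 10}
Tree: B1–B2, B1–B3, B3–B4, B4–B5, B3–B6, B3–B7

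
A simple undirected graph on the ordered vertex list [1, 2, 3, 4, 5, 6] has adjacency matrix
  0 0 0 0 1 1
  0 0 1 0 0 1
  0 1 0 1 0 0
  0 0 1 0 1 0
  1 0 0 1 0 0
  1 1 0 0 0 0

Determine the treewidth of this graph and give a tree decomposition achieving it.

The largest bag has 3 vertices, giving width 2; this decomposition certifies tw(G) ≤ 2. Since 5–1–6–2–3–4–5 is a cycle in G, G is not acyclic. Forests are exactly the graphs of treewidth ≤ 1, so tw(G) ≥ 2. Hence tw(G) = 2 exactly.

Treewidth 2.
Bags: B1 = {1, 5, 6}  B2 = {2, 5, 6}  B3 = {2, 3, 5}  B4 = {3, 4, 5}
Tree: B1–B2, B2–B3, B3–B4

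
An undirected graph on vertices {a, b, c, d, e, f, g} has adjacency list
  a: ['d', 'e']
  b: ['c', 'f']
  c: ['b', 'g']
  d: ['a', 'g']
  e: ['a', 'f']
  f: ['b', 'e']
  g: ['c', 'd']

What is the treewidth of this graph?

A width-2 tree decomposition is:
Bags: B1 = {a, d, g}  B2 = {a, c, g}  B3 = {a, b, c}  B4 = {a, b, f}  B5 = {a, e, f}
Tree: B1–B2, B2–B3, B3–B4, B4–B5
Every bag has size at most 3, so the width is 3 − 1 = 2 and tw(G) ≤ 2. The edges a–d–g–c–b–f–e–a form a cycle, so G is not a tree and its treewidth is at least 2. Combining the bounds, tw(G) = 2.

2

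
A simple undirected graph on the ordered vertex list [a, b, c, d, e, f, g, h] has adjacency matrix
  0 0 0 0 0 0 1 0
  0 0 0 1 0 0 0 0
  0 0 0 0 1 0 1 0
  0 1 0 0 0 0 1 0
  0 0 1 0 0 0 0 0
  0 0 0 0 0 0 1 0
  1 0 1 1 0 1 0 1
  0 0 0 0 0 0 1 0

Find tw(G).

A width-1 tree decomposition is:
Bags: B1 = {a, g}  B2 = {c, g}  B3 = {c, e}  B4 = {d, g}  B5 = {g, h}  B6 = {f, g}  B7 = {b, d}
Tree: B1–B2, B2–B3, B2–B4, B2–B5, B2–B6, B4–B7
Each bag holds 2 vertices, so the decomposition has width 1, which upper-bounds the treewidth. Since G has at least one edge (e.g. g–a), it is not an edgeless graph, so tw(G) ≥ 1. Combining the bounds, tw(G) = 1.

1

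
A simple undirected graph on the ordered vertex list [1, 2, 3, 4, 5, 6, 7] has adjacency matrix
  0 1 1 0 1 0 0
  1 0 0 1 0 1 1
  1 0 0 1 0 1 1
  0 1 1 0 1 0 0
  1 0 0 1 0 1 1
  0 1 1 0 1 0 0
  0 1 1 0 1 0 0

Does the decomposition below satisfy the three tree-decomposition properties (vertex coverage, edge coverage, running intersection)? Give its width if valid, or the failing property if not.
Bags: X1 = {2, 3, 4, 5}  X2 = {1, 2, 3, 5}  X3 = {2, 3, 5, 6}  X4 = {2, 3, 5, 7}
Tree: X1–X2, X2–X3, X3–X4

Yes; width 3.

Every vertex of G appears in some bag (union = {1, 2, 3, 4, 5, 6, 7}); every edge is covered by a bag; and for each vertex v the set of bags containing v is connected in the bag tree. The decomposition is therefore valid. The largest bag has 4 vertices, so the width is 3.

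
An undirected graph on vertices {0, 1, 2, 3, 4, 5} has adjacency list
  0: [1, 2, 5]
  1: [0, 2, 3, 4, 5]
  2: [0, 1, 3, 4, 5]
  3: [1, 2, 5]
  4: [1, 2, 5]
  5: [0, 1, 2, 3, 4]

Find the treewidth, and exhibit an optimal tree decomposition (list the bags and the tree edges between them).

Treewidth 3.
One optimal decomposition is:
Bags: B1 = {0, 1, 2, 5}  B2 = {1, 2, 4, 5}  B3 = {1, 2, 3, 5}
Tree: B1–B2, B1–B3

Every bag has size at most 4, so the width is 4 − 1 = 3 and tw(G) ≤ 3. On the other hand G contains the 4-clique {0, 1, 2, 5}. A clique must lie in a single bag of any decomposition, so no decomposition can have width below 3. The upper and lower bounds meet at 3, so that is the treewidth.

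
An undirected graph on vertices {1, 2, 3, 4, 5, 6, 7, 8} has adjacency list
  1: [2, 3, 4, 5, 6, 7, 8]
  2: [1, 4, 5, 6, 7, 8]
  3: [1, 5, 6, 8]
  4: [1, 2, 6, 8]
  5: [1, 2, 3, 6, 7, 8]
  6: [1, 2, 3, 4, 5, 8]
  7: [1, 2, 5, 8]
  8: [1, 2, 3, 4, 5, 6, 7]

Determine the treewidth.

4

A width-4 tree decomposition is:
Bags: B1 = {1, 2, 5, 6, 8}  B2 = {1, 2, 5, 7, 8}  B3 = {1, 2, 4, 6, 8}  B4 = {1, 3, 5, 6, 8}
Tree: B1–B2, B1–B3, B1–B4
Each bag holds 5 vertices, so the decomposition has width 4, which upper-bounds the treewidth. Conversely, {1, 2, 4, 6, 8} is a clique of size 5, and the vertices of any clique must share a bag in every tree decomposition; so some bag has ≥ 5 vertices and tw(G) ≥ 4. The upper and lower bounds meet at 4, so that is the treewidth.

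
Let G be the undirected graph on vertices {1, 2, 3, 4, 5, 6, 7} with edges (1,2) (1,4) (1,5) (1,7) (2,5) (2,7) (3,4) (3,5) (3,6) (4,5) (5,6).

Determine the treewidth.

2

A width-2 tree decomposition is:
Bags: B1 = {1, 2, 5}  B2 = {1, 4, 5}  B3 = {3, 4, 5}  B4 = {1, 2, 7}  B5 = {3, 5, 6}
Tree: B1–B2, B2–B3, B1–B4, B3–B5
Every bag has size at most 3, so the width is 3 − 1 = 2 and tw(G) ≤ 2. On the other hand G contains the 3-clique {1, 2, 5}. A clique must lie in a single bag of any decomposition, so no decomposition can have width below 2. Combining the bounds, tw(G) = 2.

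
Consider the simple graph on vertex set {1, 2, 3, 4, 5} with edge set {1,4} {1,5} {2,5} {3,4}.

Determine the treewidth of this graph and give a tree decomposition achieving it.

Treewidth 1.
Bags: B1 = {1, 4}  B2 = {1, 5}  B3 = {2, 5}  B4 = {3, 4}
Tree: B1–B2, B2–B3, B1–B4

The largest bag has 2 vertices, giving width 1; this decomposition certifies tw(G) ≤ 1. Since G has at least one edge (e.g. 4–1), it is not an edgeless graph, so tw(G) ≥ 1. Combining the bounds, tw(G) = 1.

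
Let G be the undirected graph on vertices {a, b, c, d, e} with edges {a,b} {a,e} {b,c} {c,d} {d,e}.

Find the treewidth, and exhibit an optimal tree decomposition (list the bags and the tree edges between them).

Treewidth 2.
Bags: B1 = {a, b, c}  B2 = {a, c, d}  B3 = {a, d, e}
Tree: B1–B2, B2–B3

Every bag has size at most 3, so the width is 3 − 1 = 2 and tw(G) ≤ 2. For the lower bound, G contains the cycle a–b–c–d–e–a, so G is not a forest; only forests have treewidth ≤ 1, hence tw(G) ≥ 2. Therefore the treewidth is 2.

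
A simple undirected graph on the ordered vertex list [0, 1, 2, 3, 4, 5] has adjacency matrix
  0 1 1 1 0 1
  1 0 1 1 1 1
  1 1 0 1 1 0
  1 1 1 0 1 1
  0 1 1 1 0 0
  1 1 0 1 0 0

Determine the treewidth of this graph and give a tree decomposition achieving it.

Treewidth 3.
Bags: B1 = {0, 1, 3, 5}  B2 = {0, 1, 2, 3}  B3 = {1, 2, 3, 4}
Tree: B1–B2, B2–B3

Each bag holds 4 vertices, so the decomposition has width 3, which upper-bounds the treewidth. On the other hand G contains the 4-clique {0, 1, 2, 3}. A clique must lie in a single bag of any decomposition, so no decomposition can have width below 3. Hence tw(G) = 3 exactly.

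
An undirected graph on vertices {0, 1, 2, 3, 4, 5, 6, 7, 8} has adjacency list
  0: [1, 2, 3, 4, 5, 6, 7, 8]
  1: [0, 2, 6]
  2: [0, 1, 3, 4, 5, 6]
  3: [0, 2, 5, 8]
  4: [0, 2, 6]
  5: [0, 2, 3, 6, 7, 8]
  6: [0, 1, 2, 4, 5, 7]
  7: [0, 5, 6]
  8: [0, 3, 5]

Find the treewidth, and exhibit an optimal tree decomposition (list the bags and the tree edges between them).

The largest bag has 4 vertices, giving width 3; this decomposition certifies tw(G) ≤ 3. Conversely, {0, 3, 5, 8} is a clique of size 4, and the vertices of any clique must share a bag in every tree decomposition; so some bag has ≥ 4 vertices and tw(G) ≥ 3. Combining the bounds, tw(G) = 3.

Treewidth 3.
One optimal decomposition is:
Bags: B1 = {0, 2, 5, 6}  B2 = {0, 2, 3, 5}  B3 = {0, 2, 4, 6}  B4 = {0, 3, 5, 8}  B5 = {0, 1, 2, 6}  B6 = {0, 5, 6, 7}
Tree: B1–B2, B1–B3, B2–B4, B1–B5, B1–B6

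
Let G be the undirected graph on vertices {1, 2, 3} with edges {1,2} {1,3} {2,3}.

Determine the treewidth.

2

A width-2 tree decomposition is:
Bags: B1 = {1, 2, 3}
Tree: (single bag)
A single bag containing all 3 vertices is trivially a valid decomposition of width 2. For the lower bound, the 3 vertices {1, 2, 3} are pairwise adjacent, and any tree decomposition puts a clique entirely inside one bag — forcing width ≥ 2. Hence tw(G) = 2 exactly.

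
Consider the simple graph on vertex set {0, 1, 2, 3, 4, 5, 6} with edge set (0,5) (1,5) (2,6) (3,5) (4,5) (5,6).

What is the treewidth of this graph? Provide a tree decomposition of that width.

Treewidth 1.
Bags: B1 = {5, 6}  B2 = {0, 5}  B3 = {1, 5}  B4 = {4, 5}  B5 = {3, 5}  B6 = {2, 6}
Tree: B1–B2, B1–B3, B3–B4, B4–B5, B1–B6

Every bag has size at most 2, so the width is 2 − 1 = 1 and tw(G) ≤ 1. Any graph with an edge has treewidth ≥ 1, and G has the edge 5–6. Hence tw(G) = 1 exactly.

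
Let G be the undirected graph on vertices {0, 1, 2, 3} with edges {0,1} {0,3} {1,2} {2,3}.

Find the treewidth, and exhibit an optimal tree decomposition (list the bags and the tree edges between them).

Every bag has size at most 3, so the width is 3 − 1 = 2 and tw(G) ≤ 2. Since 0–3–2–1–0 is a cycle in G, G is not acyclic. Forests are exactly the graphs of treewidth ≤ 1, so tw(G) ≥ 2. Therefore the treewidth is 2.

Treewidth 2.
One such decomposition:
Bags: B1 = {0, 2, 3}  B2 = {0, 1, 2}
Tree: B1–B2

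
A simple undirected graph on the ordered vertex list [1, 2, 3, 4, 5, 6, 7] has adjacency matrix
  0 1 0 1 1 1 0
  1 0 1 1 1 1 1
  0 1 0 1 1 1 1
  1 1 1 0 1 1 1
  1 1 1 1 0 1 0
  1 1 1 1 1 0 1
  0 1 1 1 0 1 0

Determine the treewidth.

A width-4 tree decomposition is:
Bags: B1 = {2, 3, 4, 5, 6}  B2 = {1, 2, 4, 5, 6}  B3 = {2, 3, 4, 6, 7}
Tree: B1–B2, B1–B3
Each bag holds 5 vertices, so the decomposition has width 4, which upper-bounds the treewidth. On the other hand G contains the 5-clique {1, 2, 4, 5, 6}. A clique must lie in a single bag of any decomposition, so no decomposition can have width below 4. Therefore the treewidth is 4.

4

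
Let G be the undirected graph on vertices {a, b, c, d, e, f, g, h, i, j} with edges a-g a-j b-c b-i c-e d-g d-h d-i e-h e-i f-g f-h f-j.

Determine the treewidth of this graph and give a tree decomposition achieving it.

Each bag holds 3 vertices, so the decomposition has width 2, which upper-bounds the treewidth. The edges b–c–e–i–b form a cycle, so G is not a tree and its treewidth is at least 2. Therefore the treewidth is 2.

Treewidth 2.
Bags: B1 = {b, c, i}  B2 = {c, e, i}  B3 = {d, e, i}  B4 = {d, e, h}  B5 = {d, g, h}  B6 = {f, g, h}  B7 = {a, f, g}  B8 = {a, f, j}
Tree: B1–B2, B2–B3, B3–B4, B4–B5, B5–B6, B6–B7, B7–B8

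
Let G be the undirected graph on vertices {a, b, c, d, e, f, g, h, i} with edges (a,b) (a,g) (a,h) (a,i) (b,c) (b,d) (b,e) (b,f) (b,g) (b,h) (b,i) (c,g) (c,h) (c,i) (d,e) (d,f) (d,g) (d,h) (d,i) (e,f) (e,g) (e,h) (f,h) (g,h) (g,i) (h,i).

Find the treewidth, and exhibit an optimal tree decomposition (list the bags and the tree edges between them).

Treewidth 4.
Bags: B1 = {a, b, g, h, i}  B2 = {b, c, g, h, i}  B3 = {b, d, g, h, i}  B4 = {b, d, e, g, h}  B5 = {b, d, e, f, h}
Tree: B1–B2, B1–B3, B3–B4, B4–B5

Each bag holds 5 vertices, so the decomposition has width 4, which upper-bounds the treewidth. For the lower bound, the 5 vertices {b, d, e, g, h} are pairwise adjacent, and any tree decomposition puts a clique entirely inside one bag — forcing width ≥ 4. The upper and lower bounds meet at 4, so that is the treewidth.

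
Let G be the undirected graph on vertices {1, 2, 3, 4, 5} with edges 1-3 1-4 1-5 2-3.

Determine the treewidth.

A width-1 tree decomposition is:
Bags: B1 = {1, 3}  B2 = {1, 4}  B3 = {2, 3}  B4 = {1, 5}
Tree: B1–B2, B1–B3, B2–B4
Every bag has size at most 2, so the width is 2 − 1 = 1 and tw(G) ≤ 1. Any graph with an edge has treewidth ≥ 1, and G has the edge 1–3. Therefore the treewidth is 1.

1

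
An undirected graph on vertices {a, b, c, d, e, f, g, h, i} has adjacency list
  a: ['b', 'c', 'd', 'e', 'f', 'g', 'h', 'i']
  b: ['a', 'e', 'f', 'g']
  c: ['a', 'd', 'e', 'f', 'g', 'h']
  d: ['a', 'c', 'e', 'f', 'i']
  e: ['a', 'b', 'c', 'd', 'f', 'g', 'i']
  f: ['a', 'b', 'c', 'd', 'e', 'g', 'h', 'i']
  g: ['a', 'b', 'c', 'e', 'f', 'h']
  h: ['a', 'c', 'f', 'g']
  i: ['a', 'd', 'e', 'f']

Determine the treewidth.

4

A width-4 tree decomposition is:
Bags: B1 = {a, c, f, g, h}  B2 = {a, c, e, f, g}  B3 = {a, c, d, e, f}  B4 = {a, d, e, f, i}  B5 = {a, b, e, f, g}
Tree: B1–B2, B2–B3, B3–B4, B2–B5
Every bag has size at most 5, so the width is 5 − 1 = 4 and tw(G) ≤ 4. Conversely, {a, c, d, e, f} is a clique of size 5, and the vertices of any clique must share a bag in every tree decomposition; so some bag has ≥ 5 vertices and tw(G) ≥ 4. Hence tw(G) = 4 exactly.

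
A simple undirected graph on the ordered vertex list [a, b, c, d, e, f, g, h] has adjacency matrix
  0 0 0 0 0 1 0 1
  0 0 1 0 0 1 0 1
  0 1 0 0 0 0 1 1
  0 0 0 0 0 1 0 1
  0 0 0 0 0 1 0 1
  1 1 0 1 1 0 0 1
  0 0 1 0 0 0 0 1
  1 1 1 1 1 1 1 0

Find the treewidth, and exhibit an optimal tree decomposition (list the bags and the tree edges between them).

Treewidth 2.
Bags: B1 = {b, f, h}  B2 = {d, f, h}  B3 = {b, c, h}  B4 = {a, f, h}  B5 = {c, g, h}  B6 = {e, f, h}
Tree: B1–B2, B1–B3, B2–B4, B3–B5, B4–B6

Every bag has size at most 3, so the width is 3 − 1 = 2 and tw(G) ≤ 2. Conversely, {c, g, h} is a clique of size 3, and the vertices of any clique must share a bag in every tree decomposition; so some bag has ≥ 3 vertices and tw(G) ≥ 2. Therefore the treewidth is 2.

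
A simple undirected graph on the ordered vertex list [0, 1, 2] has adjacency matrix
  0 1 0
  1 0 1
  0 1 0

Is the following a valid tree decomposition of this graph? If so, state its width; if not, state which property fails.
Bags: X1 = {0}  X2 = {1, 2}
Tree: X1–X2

No — edge (1,0) lies in no bag.

A tree decomposition must satisfy three properties: every vertex lies in some bag; for every edge, both endpoints lie together in some bag; and for every vertex, the bags containing it form a connected subtree. Here edge (1,0) lies in no bag, so the decomposition is invalid.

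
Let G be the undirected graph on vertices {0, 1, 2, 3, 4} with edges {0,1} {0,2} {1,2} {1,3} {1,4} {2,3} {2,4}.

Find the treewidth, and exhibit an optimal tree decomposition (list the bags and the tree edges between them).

Treewidth 2.
One such decomposition:
Bags: B1 = {1, 2, 3}  B2 = {0, 1, 2}  B3 = {1, 2, 4}
Tree: B1–B2, B2–B3

The largest bag has 3 vertices, giving width 2; this decomposition certifies tw(G) ≤ 2. For the lower bound, the 3 vertices {0, 1, 2} are pairwise adjacent, and any tree decomposition puts a clique entirely inside one bag — forcing width ≥ 2. Therefore the treewidth is 2.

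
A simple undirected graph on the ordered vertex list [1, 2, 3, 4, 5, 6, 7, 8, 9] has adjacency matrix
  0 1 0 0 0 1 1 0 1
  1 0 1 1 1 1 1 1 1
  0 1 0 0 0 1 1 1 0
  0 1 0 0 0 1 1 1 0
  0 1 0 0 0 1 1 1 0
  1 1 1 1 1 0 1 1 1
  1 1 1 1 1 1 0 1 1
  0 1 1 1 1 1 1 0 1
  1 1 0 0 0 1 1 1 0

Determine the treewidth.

A width-4 tree decomposition is:
Bags: B1 = {2, 6, 7, 8, 9}  B2 = {2, 5, 6, 7, 8}  B3 = {2, 3, 6, 7, 8}  B4 = {1, 2, 6, 7, 9}  B5 = {2, 4, 6, 7, 8}
Tree: B1–B2, B2–B3, B1–B4, B3–B5
Each bag holds 5 vertices, so the decomposition has width 4, which upper-bounds the treewidth. For the lower bound, the 5 vertices {2, 6, 7, 8, 9} are pairwise adjacent, and any tree decomposition puts a clique entirely inside one bag — forcing width ≥ 4. Therefore the treewidth is 4.

4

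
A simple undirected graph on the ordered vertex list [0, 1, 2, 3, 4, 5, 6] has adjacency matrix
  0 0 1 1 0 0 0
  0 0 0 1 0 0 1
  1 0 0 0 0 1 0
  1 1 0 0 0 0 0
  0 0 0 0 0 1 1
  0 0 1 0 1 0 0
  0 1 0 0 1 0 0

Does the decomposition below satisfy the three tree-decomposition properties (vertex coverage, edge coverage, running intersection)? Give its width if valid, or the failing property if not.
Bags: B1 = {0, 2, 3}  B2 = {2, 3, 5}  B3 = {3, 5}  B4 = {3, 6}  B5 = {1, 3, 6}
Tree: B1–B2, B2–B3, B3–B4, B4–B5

No — vertex 4 appears in no bag.

A tree decomposition must satisfy three properties: every vertex lies in some bag; for every edge, both endpoints lie together in some bag; and for every vertex, the bags containing it form a connected subtree. Here vertex 4 appears in no bag, so the decomposition is invalid.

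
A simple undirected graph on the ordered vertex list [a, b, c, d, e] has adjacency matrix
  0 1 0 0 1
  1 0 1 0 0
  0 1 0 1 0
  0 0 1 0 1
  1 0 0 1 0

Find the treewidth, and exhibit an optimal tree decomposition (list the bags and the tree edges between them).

Treewidth 2.
One such decomposition:
Bags: B1 = {c, d, e}  B2 = {a, c, e}  B3 = {a, b, c}
Tree: B1–B2, B2–B3

Each bag holds 3 vertices, so the decomposition has width 2, which upper-bounds the treewidth. The edges c–d–e–a–b–c form a cycle, so G is not a tree and its treewidth is at least 2. The upper and lower bounds meet at 2, so that is the treewidth.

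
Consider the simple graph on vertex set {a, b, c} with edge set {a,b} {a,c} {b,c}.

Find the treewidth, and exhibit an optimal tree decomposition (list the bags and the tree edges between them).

Treewidth 2.
One optimal decomposition is:
Bags: B1 = {a, b, c}
Tree: (single bag)

A single bag containing all 3 vertices is trivially a valid decomposition of width 2. For the lower bound, the 3 vertices {a, b, c} are pairwise adjacent, and any tree decomposition puts a clique entirely inside one bag — forcing width ≥ 2. The upper and lower bounds meet at 2, so that is the treewidth.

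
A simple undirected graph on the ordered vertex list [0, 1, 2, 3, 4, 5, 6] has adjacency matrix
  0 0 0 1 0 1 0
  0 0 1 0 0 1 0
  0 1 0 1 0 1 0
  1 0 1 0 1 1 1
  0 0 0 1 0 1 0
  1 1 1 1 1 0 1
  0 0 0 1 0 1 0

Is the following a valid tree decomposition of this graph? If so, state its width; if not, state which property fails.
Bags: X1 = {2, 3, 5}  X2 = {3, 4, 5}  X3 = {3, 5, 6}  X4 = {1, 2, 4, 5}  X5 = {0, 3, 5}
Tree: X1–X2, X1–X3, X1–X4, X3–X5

A tree decomposition must satisfy three properties: every vertex lies in some bag; for every edge, both endpoints lie together in some bag; and for every vertex, the bags containing it form a connected subtree. Here bags containing vertex 4 are not connected in the tree, so the decomposition is invalid.

No — bags containing vertex 4 are not connected in the tree.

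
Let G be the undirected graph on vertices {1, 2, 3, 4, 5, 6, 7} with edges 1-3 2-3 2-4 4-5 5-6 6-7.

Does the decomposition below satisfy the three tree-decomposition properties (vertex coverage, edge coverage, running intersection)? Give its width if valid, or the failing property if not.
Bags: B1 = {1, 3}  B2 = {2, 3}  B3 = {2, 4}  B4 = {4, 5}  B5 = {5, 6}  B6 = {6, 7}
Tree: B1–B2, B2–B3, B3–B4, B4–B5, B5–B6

Every vertex of G appears in some bag (union = {1, 2, 3, 4, 5, 6, 7}); every edge is covered by a bag; and for each vertex v the set of bags containing v is connected in the bag tree. The decomposition is therefore valid. The largest bag has 2 vertices, so the width is 1.

Yes; width 1.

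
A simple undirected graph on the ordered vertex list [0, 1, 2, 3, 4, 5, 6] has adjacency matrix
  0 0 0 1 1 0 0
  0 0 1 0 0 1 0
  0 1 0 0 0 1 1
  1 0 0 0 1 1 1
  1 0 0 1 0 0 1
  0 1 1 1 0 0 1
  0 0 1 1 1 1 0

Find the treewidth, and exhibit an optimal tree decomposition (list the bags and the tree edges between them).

Every bag has size at most 3, so the width is 3 − 1 = 2 and tw(G) ≤ 2. For the lower bound, the 3 vertices {1, 2, 5} are pairwise adjacent, and any tree decomposition puts a clique entirely inside one bag — forcing width ≥ 2. Therefore the treewidth is 2.

Treewidth 2.
One optimal decomposition is:
Bags: B1 = {3, 5, 6}  B2 = {3, 4, 6}  B3 = {2, 5, 6}  B4 = {1, 2, 5}  B5 = {0, 3, 4}
Tree: B1–B2, B1–B3, B3–B4, B2–B5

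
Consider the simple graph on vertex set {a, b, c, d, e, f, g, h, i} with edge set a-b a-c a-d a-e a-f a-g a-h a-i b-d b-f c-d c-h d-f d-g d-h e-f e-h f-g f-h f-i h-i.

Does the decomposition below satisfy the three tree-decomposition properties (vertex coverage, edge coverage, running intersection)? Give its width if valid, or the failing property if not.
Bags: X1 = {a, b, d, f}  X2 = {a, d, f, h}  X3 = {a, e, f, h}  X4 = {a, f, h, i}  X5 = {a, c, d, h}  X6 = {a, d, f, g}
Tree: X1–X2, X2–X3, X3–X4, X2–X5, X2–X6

Yes; width 3.

Every vertex of G appears in some bag (union = {a, b, c, d, e, f, g, h, i}); every edge is covered by a bag; and for each vertex v the set of bags containing v is connected in the bag tree. The decomposition is therefore valid. The largest bag has 4 vertices, so the width is 3.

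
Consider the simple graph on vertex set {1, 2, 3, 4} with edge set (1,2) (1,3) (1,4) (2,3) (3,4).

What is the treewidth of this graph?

A width-2 tree decomposition is:
Bags: B1 = {1, 2, 3}  B2 = {1, 3, 4}
Tree: B1–B2
The largest bag has 3 vertices, giving width 2; this decomposition certifies tw(G) ≤ 2. Conversely, {1, 2, 3} is a clique of size 3, and the vertices of any clique must share a bag in every tree decomposition; so some bag has ≥ 3 vertices and tw(G) ≥ 2. Hence tw(G) = 2 exactly.

2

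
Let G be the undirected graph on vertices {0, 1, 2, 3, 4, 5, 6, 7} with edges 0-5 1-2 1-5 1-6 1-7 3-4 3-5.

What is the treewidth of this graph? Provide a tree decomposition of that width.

Each bag holds 2 vertices, so the decomposition has width 1, which upper-bounds the treewidth. Since G has at least one edge (e.g. 5–0), it is not an edgeless graph, so tw(G) ≥ 1. Hence tw(G) = 1 exactly.

Treewidth 1.
One optimal decomposition is:
Bags: B1 = {0, 5}  B2 = {1, 5}  B3 = {1, 6}  B4 = {3, 5}  B5 = {3, 4}  B6 = {1, 2}  B7 = {1, 7}
Tree: B1–B2, B2–B3, B2–B4, B4–B5, B3–B6, B2–B7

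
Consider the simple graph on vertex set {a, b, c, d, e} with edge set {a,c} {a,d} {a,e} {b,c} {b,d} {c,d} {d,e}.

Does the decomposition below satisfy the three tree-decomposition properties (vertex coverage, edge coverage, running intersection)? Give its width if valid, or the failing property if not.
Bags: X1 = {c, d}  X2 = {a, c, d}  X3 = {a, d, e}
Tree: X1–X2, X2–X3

No — vertex b appears in no bag.

A tree decomposition must satisfy three properties: every vertex lies in some bag; for every edge, both endpoints lie together in some bag; and for every vertex, the bags containing it form a connected subtree. Here vertex b appears in no bag, so the decomposition is invalid.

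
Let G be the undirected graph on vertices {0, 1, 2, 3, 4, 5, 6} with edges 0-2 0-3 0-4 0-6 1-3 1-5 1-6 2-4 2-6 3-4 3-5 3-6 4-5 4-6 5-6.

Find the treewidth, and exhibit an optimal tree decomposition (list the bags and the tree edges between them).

Each bag holds 4 vertices, so the decomposition has width 3, which upper-bounds the treewidth. Conversely, {0, 2, 4, 6} is a clique of size 4, and the vertices of any clique must share a bag in every tree decomposition; so some bag has ≥ 4 vertices and tw(G) ≥ 3. The upper and lower bounds meet at 3, so that is the treewidth.

Treewidth 3.
Bags: B1 = {0, 2, 4, 6}  B2 = {0, 3, 4, 6}  B3 = {3, 4, 5, 6}  B4 = {1, 3, 5, 6}
Tree: B1–B2, B2–B3, B3–B4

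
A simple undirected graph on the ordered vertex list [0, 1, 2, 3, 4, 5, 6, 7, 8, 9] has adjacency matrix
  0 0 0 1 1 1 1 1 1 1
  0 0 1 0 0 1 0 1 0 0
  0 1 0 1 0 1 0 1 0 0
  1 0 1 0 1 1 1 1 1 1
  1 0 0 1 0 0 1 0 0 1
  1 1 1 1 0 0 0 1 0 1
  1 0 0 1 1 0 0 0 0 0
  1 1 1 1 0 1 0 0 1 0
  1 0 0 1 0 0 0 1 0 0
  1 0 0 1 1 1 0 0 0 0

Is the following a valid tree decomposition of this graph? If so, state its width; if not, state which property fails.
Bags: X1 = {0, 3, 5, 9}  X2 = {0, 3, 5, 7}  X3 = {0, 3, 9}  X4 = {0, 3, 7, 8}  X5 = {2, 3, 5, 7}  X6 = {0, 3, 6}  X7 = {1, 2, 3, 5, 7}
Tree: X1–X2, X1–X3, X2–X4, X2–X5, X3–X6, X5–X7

No — vertex 4 appears in no bag.

A tree decomposition must satisfy three properties: every vertex lies in some bag; for every edge, both endpoints lie together in some bag; and for every vertex, the bags containing it form a connected subtree. Here vertex 4 appears in no bag, so the decomposition is invalid.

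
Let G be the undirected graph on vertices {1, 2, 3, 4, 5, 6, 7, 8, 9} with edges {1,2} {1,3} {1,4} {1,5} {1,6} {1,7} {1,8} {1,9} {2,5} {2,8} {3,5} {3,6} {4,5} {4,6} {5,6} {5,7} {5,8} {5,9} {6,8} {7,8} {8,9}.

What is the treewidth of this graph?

A width-3 tree decomposition is:
Bags: B1 = {1, 2, 5, 8}  B2 = {1, 5, 6, 8}  B3 = {1, 5, 7, 8}  B4 = {1, 4, 5, 6}  B5 = {1, 3, 5, 6}  B6 = {1, 5, 8, 9}
Tree: B1–B2, B2–B3, B2–B4, B2–B5, B3–B6
Every bag has size at most 4, so the width is 4 − 1 = 3 and tw(G) ≤ 3. On the other hand G contains the 4-clique {1, 5, 8, 9}. A clique must lie in a single bag of any decomposition, so no decomposition can have width below 3. The upper and lower bounds meet at 3, so that is the treewidth.

3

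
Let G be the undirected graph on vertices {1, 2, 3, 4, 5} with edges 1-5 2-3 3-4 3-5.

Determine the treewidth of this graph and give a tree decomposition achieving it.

Treewidth 1.
Bags: B1 = {3, 5}  B2 = {2, 3}  B3 = {3, 4}  B4 = {1, 5}
Tree: B1–B2, B2–B3, B1–B4

Every bag has size at most 2, so the width is 2 − 1 = 1 and tw(G) ≤ 1. Any graph with an edge has treewidth ≥ 1, and G has the edge 3–5. The upper and lower bounds meet at 1, so that is the treewidth.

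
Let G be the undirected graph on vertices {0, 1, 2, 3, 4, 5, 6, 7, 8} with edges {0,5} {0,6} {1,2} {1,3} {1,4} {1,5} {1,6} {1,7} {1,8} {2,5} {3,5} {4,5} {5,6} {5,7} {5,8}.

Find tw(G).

A width-2 tree decomposition is:
Bags: B1 = {1, 5, 6}  B2 = {1, 3, 5}  B3 = {0, 5, 6}  B4 = {1, 2, 5}  B5 = {1, 5, 8}  B6 = {1, 4, 5}  B7 = {1, 5, 7}
Tree: B1–B2, B1–B3, B2–B4, B4–B5, B1–B6, B4–B7
Each bag holds 3 vertices, so the decomposition has width 2, which upper-bounds the treewidth. For the lower bound, the 3 vertices {0, 5, 6} are pairwise adjacent, and any tree decomposition puts a clique entirely inside one bag — forcing width ≥ 2. Hence tw(G) = 2 exactly.

2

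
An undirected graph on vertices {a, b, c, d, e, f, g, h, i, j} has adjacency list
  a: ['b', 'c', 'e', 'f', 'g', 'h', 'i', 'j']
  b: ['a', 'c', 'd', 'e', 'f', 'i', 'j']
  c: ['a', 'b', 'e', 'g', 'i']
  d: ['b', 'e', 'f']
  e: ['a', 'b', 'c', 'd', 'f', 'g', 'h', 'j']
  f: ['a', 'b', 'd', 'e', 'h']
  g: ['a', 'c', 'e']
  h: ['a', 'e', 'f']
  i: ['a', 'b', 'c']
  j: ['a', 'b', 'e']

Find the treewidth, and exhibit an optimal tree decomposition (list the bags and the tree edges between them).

The largest bag has 4 vertices, giving width 3; this decomposition certifies tw(G) ≤ 3. On the other hand G contains the 4-clique {b, d, e, f}. A clique must lie in a single bag of any decomposition, so no decomposition can have width below 3. Hence tw(G) = 3 exactly.

Treewidth 3.
One optimal decomposition is:
Bags: B1 = {a, c, e, g}  B2 = {a, b, c, e}  B3 = {a, b, c, i}  B4 = {a, b, e, f}  B5 = {b, d, e, f}  B6 = {a, b, e, j}  B7 = {a, e, f, h}
Tree: B1–B2, B2–B3, B2–B4, B4–B5, B4–B6, B4–B7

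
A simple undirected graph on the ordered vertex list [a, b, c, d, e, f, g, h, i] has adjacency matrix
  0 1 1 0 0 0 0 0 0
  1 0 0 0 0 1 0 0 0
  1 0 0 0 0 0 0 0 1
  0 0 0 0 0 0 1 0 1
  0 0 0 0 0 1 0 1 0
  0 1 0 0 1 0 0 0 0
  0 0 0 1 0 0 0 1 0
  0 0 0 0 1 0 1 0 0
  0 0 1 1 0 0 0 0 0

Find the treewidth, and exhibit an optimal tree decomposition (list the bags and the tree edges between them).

The largest bag has 3 vertices, giving width 2; this decomposition certifies tw(G) ≤ 2. For the lower bound, G contains the cycle e–h–g–d–i–c–a–b–f–e, so G is not a forest; only forests have treewidth ≤ 1, hence tw(G) ≥ 2. Combining the bounds, tw(G) = 2.

Treewidth 2.
Bags: B1 = {e, g, h}  B2 = {d, e, g}  B3 = {d, e, i}  B4 = {c, e, i}  B5 = {a, c, e}  B6 = {a, b, e}  B7 = {b, e, f}
Tree: B1–B2, B2–B3, B3–B4, B4–B5, B5–B6, B6–B7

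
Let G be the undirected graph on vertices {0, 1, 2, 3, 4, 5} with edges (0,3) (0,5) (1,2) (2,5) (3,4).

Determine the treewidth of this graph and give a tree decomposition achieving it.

Each bag holds 2 vertices, so the decomposition has width 1, which upper-bounds the treewidth. Since G has at least one edge (e.g. 1–2), it is not an edgeless graph, so tw(G) ≥ 1. Therefore the treewidth is 1.

Treewidth 1.
Bags: B1 = {1, 2}  B2 = {2, 5}  B3 = {0, 5}  B4 = {0, 3}  B5 = {3, 4}
Tree: B1–B2, B2–B3, B3–B4, B4–B5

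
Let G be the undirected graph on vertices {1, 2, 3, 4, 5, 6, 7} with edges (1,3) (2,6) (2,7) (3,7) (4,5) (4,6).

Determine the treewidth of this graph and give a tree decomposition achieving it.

Every bag has size at most 2, so the width is 2 − 1 = 1 and tw(G) ≤ 1. Any graph with an edge has treewidth ≥ 1, and G has the edge 1–3. Combining the bounds, tw(G) = 1.

Treewidth 1.
Bags: B1 = {1, 3}  B2 = {3, 7}  B3 = {2, 7}  B4 = {2, 6}  B5 = {4, 6}  B6 = {4, 5}
Tree: B1–B2, B2–B3, B3–B4, B4–B5, B5–B6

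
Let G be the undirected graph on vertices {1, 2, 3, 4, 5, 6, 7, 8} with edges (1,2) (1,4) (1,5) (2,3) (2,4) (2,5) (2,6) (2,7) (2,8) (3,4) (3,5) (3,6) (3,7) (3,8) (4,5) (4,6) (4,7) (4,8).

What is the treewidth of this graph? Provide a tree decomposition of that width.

Treewidth 3.
Bags: B1 = {1, 2, 4, 5}  B2 = {2, 3, 4, 5}  B3 = {2, 3, 4, 7}  B4 = {2, 3, 4, 8}  B5 = {2, 3, 4, 6}
Tree: B1–B2, B2–B3, B3–B4, B2–B5

Each bag holds 4 vertices, so the decomposition has width 3, which upper-bounds the treewidth. For the lower bound, the 4 vertices {1, 2, 4, 5} are pairwise adjacent, and any tree decomposition puts a clique entirely inside one bag — forcing width ≥ 3. Therefore the treewidth is 3.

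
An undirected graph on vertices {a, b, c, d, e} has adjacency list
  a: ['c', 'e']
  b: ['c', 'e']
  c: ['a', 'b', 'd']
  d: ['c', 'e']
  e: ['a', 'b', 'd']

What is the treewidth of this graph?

2

A width-2 tree decomposition is:
Bags: B1 = {b, c, e}  B2 = {a, c, e}  B3 = {c, d, e}
Tree: B1–B2, B2–B3
The largest bag has 3 vertices, giving width 2; this decomposition certifies tw(G) ≤ 2. The edges b–c–a–e–b form a cycle, so G is not a tree and its treewidth is at least 2. Hence tw(G) = 2 exactly.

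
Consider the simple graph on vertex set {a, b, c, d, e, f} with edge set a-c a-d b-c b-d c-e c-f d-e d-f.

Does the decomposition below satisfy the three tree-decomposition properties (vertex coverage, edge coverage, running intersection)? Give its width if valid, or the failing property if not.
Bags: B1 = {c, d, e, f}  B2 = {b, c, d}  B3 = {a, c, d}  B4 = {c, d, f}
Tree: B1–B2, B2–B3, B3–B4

No — bags containing vertex f are not connected in the tree.

A tree decomposition must satisfy three properties: every vertex lies in some bag; for every edge, both endpoints lie together in some bag; and for every vertex, the bags containing it form a connected subtree. Here bags containing vertex f are not connected in the tree, so the decomposition is invalid.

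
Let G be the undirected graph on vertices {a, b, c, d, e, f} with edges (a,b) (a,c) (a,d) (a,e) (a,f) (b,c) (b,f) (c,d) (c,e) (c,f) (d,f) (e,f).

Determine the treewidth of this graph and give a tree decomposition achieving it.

Treewidth 3.
One optimal decomposition is:
Bags: B1 = {a, c, e, f}  B2 = {a, b, c, f}  B3 = {a, c, d, f}
Tree: B1–B2, B2–B3

Every bag has size at most 4, so the width is 4 − 1 = 3 and tw(G) ≤ 3. Conversely, {a, c, d, f} is a clique of size 4, and the vertices of any clique must share a bag in every tree decomposition; so some bag has ≥ 4 vertices and tw(G) ≥ 3. Hence tw(G) = 3 exactly.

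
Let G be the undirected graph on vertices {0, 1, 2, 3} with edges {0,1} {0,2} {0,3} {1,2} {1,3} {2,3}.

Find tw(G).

A width-3 tree decomposition is:
Bags: B1 = {0, 1, 2, 3}
Tree: (single bag)
With just one bag of size 4, the width is 4 − 1 = 3, so tw(G) ≤ 3. On the other hand G contains the 4-clique {0, 1, 2, 3}. A clique must lie in a single bag of any decomposition, so no decomposition can have width below 3. Therefore the treewidth is 3.

3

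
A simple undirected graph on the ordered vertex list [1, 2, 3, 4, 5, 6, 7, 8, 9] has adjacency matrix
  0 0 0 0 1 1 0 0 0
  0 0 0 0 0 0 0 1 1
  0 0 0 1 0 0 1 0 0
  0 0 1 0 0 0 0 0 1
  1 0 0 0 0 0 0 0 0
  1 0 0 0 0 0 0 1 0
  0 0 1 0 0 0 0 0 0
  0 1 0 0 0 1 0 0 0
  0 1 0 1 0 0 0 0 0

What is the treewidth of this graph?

1

A width-1 tree decomposition is:
Bags: B1 = {1, 5}  B2 = {1, 6}  B3 = {6, 8}  B4 = {2, 8}  B5 = {2, 9}  B6 = {4, 9}  B7 = {3, 4}  B8 = {3, 7}
Tree: B1–B2, B2–B3, B3–B4, B4–B5, B5–B6, B6–B7, B7–B8
Every bag has size at most 2, so the width is 2 − 1 = 1 and tw(G) ≤ 1. Since G has at least one edge (e.g. 5–1), it is not an edgeless graph, so tw(G) ≥ 1. The upper and lower bounds meet at 1, so that is the treewidth.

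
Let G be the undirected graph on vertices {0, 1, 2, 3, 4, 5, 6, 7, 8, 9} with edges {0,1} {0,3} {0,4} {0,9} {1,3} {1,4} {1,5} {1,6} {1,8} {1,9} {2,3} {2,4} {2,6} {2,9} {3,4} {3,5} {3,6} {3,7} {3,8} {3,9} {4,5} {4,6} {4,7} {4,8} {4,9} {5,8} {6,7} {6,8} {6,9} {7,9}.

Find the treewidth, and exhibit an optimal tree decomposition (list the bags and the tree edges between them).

The largest bag has 5 vertices, giving width 4; this decomposition certifies tw(G) ≤ 4. Conversely, {0, 1, 3, 4, 9} is a clique of size 5, and the vertices of any clique must share a bag in every tree decomposition; so some bag has ≥ 5 vertices and tw(G) ≥ 4. Hence tw(G) = 4 exactly.

Treewidth 4.
One such decomposition:
Bags: B1 = {1, 3, 4, 6, 8}  B2 = {1, 3, 4, 5, 8}  B3 = {1, 3, 4, 6, 9}  B4 = {2, 3, 4, 6, 9}  B5 = {3, 4, 6, 7, 9}  B6 = {0, 1, 3, 4, 9}
Tree: B1–B2, B1–B3, B3–B4, B4–B5, B3–B6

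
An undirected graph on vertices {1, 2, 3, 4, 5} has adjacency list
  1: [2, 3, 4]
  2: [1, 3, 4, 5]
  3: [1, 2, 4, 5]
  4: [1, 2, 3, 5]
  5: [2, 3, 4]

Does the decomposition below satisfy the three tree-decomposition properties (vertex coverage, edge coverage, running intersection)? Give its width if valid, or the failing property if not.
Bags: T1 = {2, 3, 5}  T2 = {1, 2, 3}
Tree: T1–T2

A tree decomposition must satisfy three properties: every vertex lies in some bag; for every edge, both endpoints lie together in some bag; and for every vertex, the bags containing it form a connected subtree. Here vertex 4 appears in no bag, so the decomposition is invalid.

No — vertex 4 appears in no bag.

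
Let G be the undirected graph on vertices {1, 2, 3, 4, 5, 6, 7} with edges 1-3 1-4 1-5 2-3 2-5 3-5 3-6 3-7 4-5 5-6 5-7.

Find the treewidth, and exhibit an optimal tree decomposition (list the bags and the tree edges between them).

Treewidth 2.
Bags: B1 = {3, 5, 6}  B2 = {2, 3, 5}  B3 = {3, 5, 7}  B4 = {1, 3, 5}  B5 = {1, 4, 5}
Tree: B1–B2, B1–B3, B1–B4, B4–B5

Each bag holds 3 vertices, so the decomposition has width 2, which upper-bounds the treewidth. Conversely, {1, 3, 5} is a clique of size 3, and the vertices of any clique must share a bag in every tree decomposition; so some bag has ≥ 3 vertices and tw(G) ≥ 2. Combining the bounds, tw(G) = 2.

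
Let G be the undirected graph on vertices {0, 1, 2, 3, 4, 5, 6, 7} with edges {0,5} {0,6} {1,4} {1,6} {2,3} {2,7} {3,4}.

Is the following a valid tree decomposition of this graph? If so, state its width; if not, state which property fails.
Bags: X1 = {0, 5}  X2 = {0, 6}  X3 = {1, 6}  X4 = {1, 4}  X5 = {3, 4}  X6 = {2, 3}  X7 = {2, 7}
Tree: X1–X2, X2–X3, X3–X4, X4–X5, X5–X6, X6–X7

Yes; width 1.

Checking the three conditions: (i) the bags cover all of {0, 1, 2, 3, 4, 5, 6, 7}; (ii) for each edge, some bag contains both endpoints; (iii) the bags containing any fixed vertex form a subtree. All hold, so the decomposition is valid with width 2 − 1 = 1.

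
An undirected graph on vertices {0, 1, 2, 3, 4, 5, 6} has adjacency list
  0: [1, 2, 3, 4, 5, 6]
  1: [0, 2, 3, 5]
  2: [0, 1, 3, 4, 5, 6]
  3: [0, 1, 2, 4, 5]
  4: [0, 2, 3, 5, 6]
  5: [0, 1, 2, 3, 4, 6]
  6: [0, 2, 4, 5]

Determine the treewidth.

4

A width-4 tree decomposition is:
Bags: B1 = {0, 2, 3, 4, 5}  B2 = {0, 1, 2, 3, 5}  B3 = {0, 2, 4, 5, 6}
Tree: B1–B2, B1–B3
The largest bag has 5 vertices, giving width 4; this decomposition certifies tw(G) ≤ 4. On the other hand G contains the 5-clique {0, 1, 2, 3, 5}. A clique must lie in a single bag of any decomposition, so no decomposition can have width below 4. Hence tw(G) = 4 exactly.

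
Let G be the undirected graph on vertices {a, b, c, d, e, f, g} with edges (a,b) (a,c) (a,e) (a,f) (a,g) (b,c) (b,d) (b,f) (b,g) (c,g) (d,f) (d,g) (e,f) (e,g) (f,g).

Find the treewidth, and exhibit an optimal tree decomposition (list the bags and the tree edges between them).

Treewidth 3.
One optimal decomposition is:
Bags: B1 = {a, b, f, g}  B2 = {a, b, c, g}  B3 = {b, d, f, g}  B4 = {a, e, f, g}
Tree: B1–B2, B1–B3, B1–B4

Each bag holds 4 vertices, so the decomposition has width 3, which upper-bounds the treewidth. Conversely, {a, b, c, g} is a clique of size 4, and the vertices of any clique must share a bag in every tree decomposition; so some bag has ≥ 4 vertices and tw(G) ≥ 3. The upper and lower bounds meet at 3, so that is the treewidth.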